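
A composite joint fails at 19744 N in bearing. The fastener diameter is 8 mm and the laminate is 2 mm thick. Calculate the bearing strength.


sigma_br = F/(d*h) = 19744/(8*2) = 1234.0 MPa

1234.0 MPa


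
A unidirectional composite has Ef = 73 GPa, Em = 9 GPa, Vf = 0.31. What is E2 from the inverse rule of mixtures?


1/E2 = Vf/Ef + (1-Vf)/Em = 0.31/73 + 0.69/9
E2 = 12.36 GPa

12.36 GPa


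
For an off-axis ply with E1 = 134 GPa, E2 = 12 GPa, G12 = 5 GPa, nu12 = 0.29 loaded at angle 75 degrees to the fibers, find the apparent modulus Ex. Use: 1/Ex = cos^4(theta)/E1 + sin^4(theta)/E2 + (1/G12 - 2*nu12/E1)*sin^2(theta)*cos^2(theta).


cos^4(75) = 0.004487, sin^4(75) = 0.870513, sin^2(75)*cos^2(75) = 0.0625
1/G12 - 2*nu12/E1 = 1/5 - 2*0.29/134 = 0.195672 GPa^-1
1/Ex = 0.004487/134 + 0.870513/12 + 0.195672*0.0625 = 0.0848057 GPa^-1
Ex = 11.79 GPa

11.79 GPa


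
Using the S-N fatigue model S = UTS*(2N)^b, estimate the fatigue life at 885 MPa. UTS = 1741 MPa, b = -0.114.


N = 0.5 * (S/UTS)^(1/b) = 0.5 * (885/1741)^(1/-0.114) = 189.0818 cycles

189.0818 cycles


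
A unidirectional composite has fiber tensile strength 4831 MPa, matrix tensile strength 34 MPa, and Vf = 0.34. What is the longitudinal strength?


sigma_1 = sigma_f*Vf + sigma_m*(1-Vf) = 4831*0.34 + 34*0.66 = 1665.0 MPa

1665.0 MPa


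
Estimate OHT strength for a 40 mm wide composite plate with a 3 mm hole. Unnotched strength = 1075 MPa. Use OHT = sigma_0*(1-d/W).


OHT = sigma_0*(1-d/W) = 1075*(1-3/40) = 994.4 MPa

994.4 MPa


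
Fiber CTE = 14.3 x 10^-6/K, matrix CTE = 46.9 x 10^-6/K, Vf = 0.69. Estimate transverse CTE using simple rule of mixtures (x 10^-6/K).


alpha_2 = alpha_f*Vf + alpha_m*(1-Vf) = 14.3*0.69 + 46.9*0.31 = 24.4 x 10^-6/K

24.4 x 10^-6/K


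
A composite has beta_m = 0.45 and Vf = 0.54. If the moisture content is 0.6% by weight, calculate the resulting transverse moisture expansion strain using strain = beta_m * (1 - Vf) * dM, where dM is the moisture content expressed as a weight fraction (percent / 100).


dM = 0.6/100 = 0.006
strain = beta_m * (1-Vf) * dM = 0.45 * 0.46 * 0.006 = 0.001242

0.001242


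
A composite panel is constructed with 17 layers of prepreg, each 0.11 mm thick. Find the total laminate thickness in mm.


h = n * t_ply = 17 * 0.11 = 1.87 mm

1.87 mm


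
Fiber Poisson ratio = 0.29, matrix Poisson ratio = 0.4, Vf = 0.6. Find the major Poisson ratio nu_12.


nu_12 = nu_f*Vf + nu_m*(1-Vf) = 0.29*0.6 + 0.4*0.4 = 0.334

0.334


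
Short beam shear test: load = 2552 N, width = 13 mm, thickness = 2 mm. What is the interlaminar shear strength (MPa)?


ILSS = 3F/(4bh) = 3*2552/(4*13*2) = 73.62 MPa

73.62 MPa


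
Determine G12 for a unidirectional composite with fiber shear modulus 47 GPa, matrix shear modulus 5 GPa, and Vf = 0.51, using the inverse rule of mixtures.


1/G12 = Vf/Gf + (1-Vf)/Gm = 0.51/47 + 0.49/5
G12 = 9.19 GPa

9.19 GPa


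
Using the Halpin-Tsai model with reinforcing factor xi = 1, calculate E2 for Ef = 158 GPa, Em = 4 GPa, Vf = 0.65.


eta = (Ef/Em - 1)/(Ef/Em + xi) = (39.5 - 1)/(39.5 + 1) = 0.9506
E2 = Em*(1+xi*eta*Vf)/(1-eta*Vf) = 16.94 GPa

16.94 GPa


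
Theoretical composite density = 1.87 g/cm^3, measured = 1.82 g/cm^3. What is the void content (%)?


Void% = (rho_theo - rho_actual)/rho_theo * 100 = (1.87 - 1.82)/1.87 * 100 = 2.67%

2.67%


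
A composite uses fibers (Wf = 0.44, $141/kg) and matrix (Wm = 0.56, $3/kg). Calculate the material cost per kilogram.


Cost = cost_f*Wf + cost_m*Wm = 141*0.44 + 3*0.56 = $63.72/kg

$63.72/kg


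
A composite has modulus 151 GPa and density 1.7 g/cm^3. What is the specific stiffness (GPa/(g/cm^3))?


Specific stiffness = E/rho = 151/1.7 = 88.8 GPa/(g/cm^3)

88.8 GPa/(g/cm^3)


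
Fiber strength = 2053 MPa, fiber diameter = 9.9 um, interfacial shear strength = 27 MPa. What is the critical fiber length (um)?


Lc = sigma_f * d / (2 * tau_i) = 2053 * 9.9 / (2 * 27) = 376.4 um

376.4 um


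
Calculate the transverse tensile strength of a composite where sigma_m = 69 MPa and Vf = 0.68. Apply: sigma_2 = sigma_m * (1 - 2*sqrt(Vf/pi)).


factor = 1 - 2*sqrt(0.68/pi) = 0.0695
sigma_2 = 69 * 0.0695 = 4.8 MPa

4.8 MPa


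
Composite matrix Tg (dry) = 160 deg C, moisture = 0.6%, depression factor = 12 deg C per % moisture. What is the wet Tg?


Tg_wet = Tg_dry - k*moisture = 160 - 12*0.6 = 152.8 deg C

152.8 deg C


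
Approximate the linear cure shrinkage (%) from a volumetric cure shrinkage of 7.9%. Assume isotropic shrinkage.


Linear shrinkage ≈ vol_shrink/3 = 7.9/3 = 2.633%

2.633%


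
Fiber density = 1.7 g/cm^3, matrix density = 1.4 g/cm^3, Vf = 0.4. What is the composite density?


rho_c = rho_f*Vf + rho_m*(1-Vf) = 1.7*0.4 + 1.4*0.6 = 1.52 g/cm^3

1.52 g/cm^3


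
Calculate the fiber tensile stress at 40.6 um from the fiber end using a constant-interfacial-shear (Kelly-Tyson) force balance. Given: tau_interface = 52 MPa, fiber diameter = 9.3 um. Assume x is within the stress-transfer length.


Force balance: sigma_f * (pi*d^2/4) = tau * (pi*d) * x  ->  sigma_f = 4 * tau * x / d
sigma_f = 4 * 52 * 40.6 / 9.3 = 908.0 MPa

908.0 MPa


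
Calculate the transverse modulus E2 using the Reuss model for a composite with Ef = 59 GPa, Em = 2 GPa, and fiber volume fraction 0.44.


1/E2 = Vf/Ef + (1-Vf)/Em = 0.44/59 + 0.56/2
E2 = 3.48 GPa

3.48 GPa


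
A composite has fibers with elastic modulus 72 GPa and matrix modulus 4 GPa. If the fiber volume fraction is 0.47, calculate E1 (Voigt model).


E1 = Ef*Vf + Em*(1-Vf) = 72*0.47 + 4*0.53 = 35.96 GPa

35.96 GPa


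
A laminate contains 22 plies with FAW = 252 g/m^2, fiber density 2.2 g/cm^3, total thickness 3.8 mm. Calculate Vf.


Vf = n * FAW / (rho_f * h * 1000) = 22 * 252 / (2.2 * 3.8 * 1000) = 0.6632

0.6632


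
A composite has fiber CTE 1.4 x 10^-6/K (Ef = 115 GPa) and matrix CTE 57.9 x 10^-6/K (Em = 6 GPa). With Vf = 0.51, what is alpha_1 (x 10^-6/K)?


E1 = Ef*Vf + Em*(1-Vf) = 61.59
alpha_1 = (alpha_f*Ef*Vf + alpha_m*Em*(1-Vf))/E1 = 4.1 x 10^-6/K

4.1 x 10^-6/K


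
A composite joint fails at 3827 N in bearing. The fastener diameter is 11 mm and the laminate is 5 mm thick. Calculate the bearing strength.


sigma_br = F/(d*h) = 3827/(11*5) = 69.6 MPa

69.6 MPa


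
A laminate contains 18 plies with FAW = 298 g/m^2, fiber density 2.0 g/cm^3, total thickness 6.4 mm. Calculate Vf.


Vf = n * FAW / (rho_f * h * 1000) = 18 * 298 / (2.0 * 6.4 * 1000) = 0.4191

0.4191


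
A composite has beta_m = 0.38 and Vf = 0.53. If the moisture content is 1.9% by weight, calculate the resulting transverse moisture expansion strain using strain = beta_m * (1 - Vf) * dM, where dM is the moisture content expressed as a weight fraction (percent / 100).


dM = 1.9/100 = 0.019
strain = beta_m * (1-Vf) * dM = 0.38 * 0.47 * 0.019 = 0.0033934

0.0033934


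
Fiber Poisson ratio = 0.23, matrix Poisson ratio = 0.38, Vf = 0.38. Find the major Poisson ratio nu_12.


nu_12 = nu_f*Vf + nu_m*(1-Vf) = 0.23*0.38 + 0.38*0.62 = 0.323

0.323


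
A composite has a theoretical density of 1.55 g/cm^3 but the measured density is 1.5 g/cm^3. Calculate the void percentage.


Void% = (rho_theo - rho_actual)/rho_theo * 100 = (1.55 - 1.5)/1.55 * 100 = 3.23%

3.23%


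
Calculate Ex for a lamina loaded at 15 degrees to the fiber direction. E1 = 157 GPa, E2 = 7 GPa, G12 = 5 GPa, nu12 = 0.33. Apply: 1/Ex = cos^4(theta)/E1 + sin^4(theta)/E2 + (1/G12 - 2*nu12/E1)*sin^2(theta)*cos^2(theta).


cos^4(15) = 0.870513, sin^4(15) = 0.004487, sin^2(15)*cos^2(15) = 0.0625
1/G12 - 2*nu12/E1 = 1/5 - 2*0.33/157 = 0.195796 GPa^-1
1/Ex = 0.870513/157 + 0.004487/7 + 0.195796*0.0625 = 0.018423 GPa^-1
Ex = 54.28 GPa

54.28 GPa


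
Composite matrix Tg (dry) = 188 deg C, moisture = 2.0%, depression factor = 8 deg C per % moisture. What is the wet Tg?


Tg_wet = Tg_dry - k*moisture = 188 - 8*2.0 = 172.0 deg C

172.0 deg C


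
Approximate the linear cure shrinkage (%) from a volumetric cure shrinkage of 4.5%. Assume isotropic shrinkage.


Linear shrinkage ≈ vol_shrink/3 = 4.5/3 = 1.5%

1.5%


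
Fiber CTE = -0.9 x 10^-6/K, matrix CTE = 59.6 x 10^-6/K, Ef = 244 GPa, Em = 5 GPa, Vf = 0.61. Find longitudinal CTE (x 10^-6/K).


E1 = Ef*Vf + Em*(1-Vf) = 150.79
alpha_1 = (alpha_f*Ef*Vf + alpha_m*Em*(1-Vf))/E1 = -0.12 x 10^-6/K

-0.12 x 10^-6/K


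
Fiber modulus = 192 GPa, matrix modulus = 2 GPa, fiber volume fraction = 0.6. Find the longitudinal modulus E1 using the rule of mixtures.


E1 = Ef*Vf + Em*(1-Vf) = 192*0.6 + 2*0.4 = 116.0 GPa

116.0 GPa


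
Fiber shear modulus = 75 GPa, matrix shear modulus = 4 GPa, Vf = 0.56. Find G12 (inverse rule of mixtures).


1/G12 = Vf/Gf + (1-Vf)/Gm = 0.56/75 + 0.44/4
G12 = 8.51 GPa

8.51 GPa


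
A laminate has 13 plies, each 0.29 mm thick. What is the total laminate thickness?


h = n * t_ply = 13 * 0.29 = 3.77 mm

3.77 mm


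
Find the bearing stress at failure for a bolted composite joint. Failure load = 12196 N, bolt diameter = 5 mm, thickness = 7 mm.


sigma_br = F/(d*h) = 12196/(5*7) = 348.5 MPa

348.5 MPa


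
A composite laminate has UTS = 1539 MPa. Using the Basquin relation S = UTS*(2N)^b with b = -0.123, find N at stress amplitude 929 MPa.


N = 0.5 * (S/UTS)^(1/b) = 0.5 * (929/1539)^(1/-0.123) = 30.2880 cycles

30.2880 cycles


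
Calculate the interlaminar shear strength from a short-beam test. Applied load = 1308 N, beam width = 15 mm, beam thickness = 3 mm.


ILSS = 3F/(4bh) = 3*1308/(4*15*3) = 21.8 MPa

21.8 MPa


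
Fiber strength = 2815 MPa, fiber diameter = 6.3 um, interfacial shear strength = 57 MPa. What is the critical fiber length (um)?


Lc = sigma_f * d / (2 * tau_i) = 2815 * 6.3 / (2 * 57) = 155.6 um

155.6 um


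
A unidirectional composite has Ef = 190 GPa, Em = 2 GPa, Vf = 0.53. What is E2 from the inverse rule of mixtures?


1/E2 = Vf/Ef + (1-Vf)/Em = 0.53/190 + 0.47/2
E2 = 4.21 GPa

4.21 GPa


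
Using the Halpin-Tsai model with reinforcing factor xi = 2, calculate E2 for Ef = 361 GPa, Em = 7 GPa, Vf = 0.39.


eta = (Ef/Em - 1)/(Ef/Em + xi) = (51.5714 - 1)/(51.5714 + 2) = 0.944
E2 = Em*(1+xi*eta*Vf)/(1-eta*Vf) = 19.24 GPa

19.24 GPa


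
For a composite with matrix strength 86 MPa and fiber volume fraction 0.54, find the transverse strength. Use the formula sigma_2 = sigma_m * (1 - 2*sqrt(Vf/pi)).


factor = 1 - 2*sqrt(0.54/pi) = 0.1708
sigma_2 = 86 * 0.1708 = 14.69 MPa

14.69 MPa


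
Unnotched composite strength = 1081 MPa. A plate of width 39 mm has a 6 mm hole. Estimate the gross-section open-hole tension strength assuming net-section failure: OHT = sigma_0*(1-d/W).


OHT = sigma_0*(1-d/W) = 1081*(1-6/39) = 914.7 MPa

914.7 MPa


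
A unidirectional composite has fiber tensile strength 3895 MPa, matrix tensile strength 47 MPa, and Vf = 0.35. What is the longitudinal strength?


sigma_1 = sigma_f*Vf + sigma_m*(1-Vf) = 3895*0.35 + 47*0.65 = 1393.8 MPa

1393.8 MPa


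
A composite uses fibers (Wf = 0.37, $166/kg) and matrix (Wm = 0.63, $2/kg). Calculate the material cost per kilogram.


Cost = cost_f*Wf + cost_m*Wm = 166*0.37 + 2*0.63 = $62.68/kg

$62.68/kg


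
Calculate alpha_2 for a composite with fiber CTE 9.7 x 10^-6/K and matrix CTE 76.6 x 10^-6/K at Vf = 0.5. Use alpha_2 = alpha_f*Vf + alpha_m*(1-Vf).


alpha_2 = alpha_f*Vf + alpha_m*(1-Vf) = 9.7*0.5 + 76.6*0.5 = 43.2 x 10^-6/K

43.2 x 10^-6/K


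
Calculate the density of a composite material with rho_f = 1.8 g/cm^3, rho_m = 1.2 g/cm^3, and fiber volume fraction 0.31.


rho_c = rho_f*Vf + rho_m*(1-Vf) = 1.8*0.31 + 1.2*0.69 = 1.386 g/cm^3

1.386 g/cm^3


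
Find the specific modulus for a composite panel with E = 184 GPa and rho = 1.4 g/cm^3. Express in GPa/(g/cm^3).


Specific stiffness = E/rho = 184/1.4 = 131.4 GPa/(g/cm^3)

131.4 GPa/(g/cm^3)


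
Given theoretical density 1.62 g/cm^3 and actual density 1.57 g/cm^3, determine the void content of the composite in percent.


Void% = (rho_theo - rho_actual)/rho_theo * 100 = (1.62 - 1.57)/1.62 * 100 = 3.09%

3.09%


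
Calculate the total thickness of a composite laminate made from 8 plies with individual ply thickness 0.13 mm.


h = n * t_ply = 8 * 0.13 = 1.04 mm

1.04 mm


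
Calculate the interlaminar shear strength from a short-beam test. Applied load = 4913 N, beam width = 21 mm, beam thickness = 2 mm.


ILSS = 3F/(4bh) = 3*4913/(4*21*2) = 87.73 MPa

87.73 MPa


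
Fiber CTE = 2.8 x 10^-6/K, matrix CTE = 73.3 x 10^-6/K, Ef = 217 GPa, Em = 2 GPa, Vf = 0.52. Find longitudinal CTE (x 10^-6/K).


E1 = Ef*Vf + Em*(1-Vf) = 113.8
alpha_1 = (alpha_f*Ef*Vf + alpha_m*Em*(1-Vf))/E1 = 3.39 x 10^-6/K

3.39 x 10^-6/K


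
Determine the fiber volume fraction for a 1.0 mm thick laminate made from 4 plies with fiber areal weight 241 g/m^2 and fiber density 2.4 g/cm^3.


Vf = n * FAW / (rho_f * h * 1000) = 4 * 241 / (2.4 * 1.0 * 1000) = 0.4017

0.4017


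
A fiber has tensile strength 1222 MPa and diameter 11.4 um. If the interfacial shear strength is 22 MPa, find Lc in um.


Lc = sigma_f * d / (2 * tau_i) = 1222 * 11.4 / (2 * 22) = 316.6 um

316.6 um


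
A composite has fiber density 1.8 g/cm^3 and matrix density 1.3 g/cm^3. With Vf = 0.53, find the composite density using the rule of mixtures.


rho_c = rho_f*Vf + rho_m*(1-Vf) = 1.8*0.53 + 1.3*0.47 = 1.565 g/cm^3

1.565 g/cm^3


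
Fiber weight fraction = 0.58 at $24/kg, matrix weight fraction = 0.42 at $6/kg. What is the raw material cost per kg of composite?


Cost = cost_f*Wf + cost_m*Wm = 24*0.58 + 6*0.42 = $16.44/kg

$16.44/kg


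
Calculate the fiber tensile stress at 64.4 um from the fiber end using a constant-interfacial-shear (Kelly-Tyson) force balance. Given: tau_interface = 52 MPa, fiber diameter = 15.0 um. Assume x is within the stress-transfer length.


Force balance: sigma_f * (pi*d^2/4) = tau * (pi*d) * x  ->  sigma_f = 4 * tau * x / d
sigma_f = 4 * 52 * 64.4 / 15.0 = 893.0 MPa

893.0 MPa


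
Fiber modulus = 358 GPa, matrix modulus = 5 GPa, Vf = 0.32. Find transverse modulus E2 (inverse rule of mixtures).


1/E2 = Vf/Ef + (1-Vf)/Em = 0.32/358 + 0.68/5
E2 = 7.3 GPa

7.3 GPa


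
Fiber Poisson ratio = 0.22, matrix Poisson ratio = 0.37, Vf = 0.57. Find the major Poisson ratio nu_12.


nu_12 = nu_f*Vf + nu_m*(1-Vf) = 0.22*0.57 + 0.37*0.43 = 0.2845

0.2845


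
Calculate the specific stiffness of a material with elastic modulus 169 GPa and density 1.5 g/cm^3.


Specific stiffness = E/rho = 169/1.5 = 112.7 GPa/(g/cm^3)

112.7 GPa/(g/cm^3)


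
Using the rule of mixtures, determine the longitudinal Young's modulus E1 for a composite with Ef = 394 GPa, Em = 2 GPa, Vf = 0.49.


E1 = Ef*Vf + Em*(1-Vf) = 394*0.49 + 2*0.51 = 194.08 GPa

194.08 GPa


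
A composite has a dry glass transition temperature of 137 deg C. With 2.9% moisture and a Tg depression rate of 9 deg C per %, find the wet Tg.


Tg_wet = Tg_dry - k*moisture = 137 - 9*2.9 = 110.9 deg C

110.9 deg C


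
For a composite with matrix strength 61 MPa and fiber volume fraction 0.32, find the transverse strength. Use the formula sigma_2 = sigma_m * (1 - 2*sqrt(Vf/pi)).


factor = 1 - 2*sqrt(0.32/pi) = 0.3617
sigma_2 = 61 * 0.3617 = 22.06 MPa

22.06 MPa


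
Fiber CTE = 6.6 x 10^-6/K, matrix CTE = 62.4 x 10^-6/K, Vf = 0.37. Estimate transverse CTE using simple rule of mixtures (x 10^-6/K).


alpha_2 = alpha_f*Vf + alpha_m*(1-Vf) = 6.6*0.37 + 62.4*0.63 = 41.8 x 10^-6/K

41.8 x 10^-6/K


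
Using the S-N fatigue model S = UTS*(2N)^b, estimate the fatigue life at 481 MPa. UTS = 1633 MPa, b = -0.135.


N = 0.5 * (S/UTS)^(1/b) = 0.5 * (481/1633)^(1/-0.135) = 4276.8731 cycles

4276.8731 cycles


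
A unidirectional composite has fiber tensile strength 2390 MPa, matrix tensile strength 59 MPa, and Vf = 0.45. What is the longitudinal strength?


sigma_1 = sigma_f*Vf + sigma_m*(1-Vf) = 2390*0.45 + 59*0.55 = 1108.0 MPa

1108.0 MPa


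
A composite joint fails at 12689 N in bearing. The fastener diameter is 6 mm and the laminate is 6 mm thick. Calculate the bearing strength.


sigma_br = F/(d*h) = 12689/(6*6) = 352.5 MPa

352.5 MPa


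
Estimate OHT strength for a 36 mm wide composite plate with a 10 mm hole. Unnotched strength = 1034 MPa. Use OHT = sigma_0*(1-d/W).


OHT = sigma_0*(1-d/W) = 1034*(1-10/36) = 746.8 MPa

746.8 MPa


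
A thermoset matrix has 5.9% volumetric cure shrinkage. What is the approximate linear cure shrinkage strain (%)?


Linear shrinkage ≈ vol_shrink/3 = 5.9/3 = 1.967%

1.967%


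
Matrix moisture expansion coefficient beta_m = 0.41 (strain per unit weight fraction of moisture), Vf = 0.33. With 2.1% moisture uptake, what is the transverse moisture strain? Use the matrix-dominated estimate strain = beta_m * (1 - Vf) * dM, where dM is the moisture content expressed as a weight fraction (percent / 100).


dM = 2.1/100 = 0.021
strain = beta_m * (1-Vf) * dM = 0.41 * 0.67 * 0.021 = 0.0057687

0.0057687


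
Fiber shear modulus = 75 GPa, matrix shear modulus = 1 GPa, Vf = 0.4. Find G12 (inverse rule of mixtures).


1/G12 = Vf/Gf + (1-Vf)/Gm = 0.4/75 + 0.6/1
G12 = 1.65 GPa

1.65 GPa


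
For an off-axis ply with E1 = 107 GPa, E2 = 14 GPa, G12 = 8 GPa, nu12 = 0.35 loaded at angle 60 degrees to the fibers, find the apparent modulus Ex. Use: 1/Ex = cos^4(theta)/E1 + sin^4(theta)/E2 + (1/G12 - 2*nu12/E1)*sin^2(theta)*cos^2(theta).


cos^4(60) = 0.0625, sin^4(60) = 0.5625, sin^2(60)*cos^2(60) = 0.1875
1/G12 - 2*nu12/E1 = 1/8 - 2*0.35/107 = 0.118458 GPa^-1
1/Ex = 0.0625/107 + 0.5625/14 + 0.118458*0.1875 = 0.0629735 GPa^-1
Ex = 15.88 GPa

15.88 GPa


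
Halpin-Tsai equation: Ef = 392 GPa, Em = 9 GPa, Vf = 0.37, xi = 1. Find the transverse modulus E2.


eta = (Ef/Em - 1)/(Ef/Em + xi) = (43.5556 - 1)/(43.5556 + 1) = 0.9551
E2 = Em*(1+xi*eta*Vf)/(1-eta*Vf) = 18.84 GPa

18.84 GPa


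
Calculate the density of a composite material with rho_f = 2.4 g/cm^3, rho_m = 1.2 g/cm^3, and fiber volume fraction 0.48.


rho_c = rho_f*Vf + rho_m*(1-Vf) = 2.4*0.48 + 1.2*0.52 = 1.776 g/cm^3

1.776 g/cm^3


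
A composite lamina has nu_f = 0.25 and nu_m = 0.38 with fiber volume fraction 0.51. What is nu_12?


nu_12 = nu_f*Vf + nu_m*(1-Vf) = 0.25*0.51 + 0.38*0.49 = 0.3137

0.3137


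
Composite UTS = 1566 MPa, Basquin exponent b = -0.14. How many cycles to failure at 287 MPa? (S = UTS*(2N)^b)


N = 0.5 * (S/UTS)^(1/b) = 0.5 * (287/1566)^(1/-0.14) = 91751.2244 cycles

91751.2244 cycles


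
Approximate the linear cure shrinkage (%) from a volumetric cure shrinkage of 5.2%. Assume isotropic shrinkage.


Linear shrinkage ≈ vol_shrink/3 = 5.2/3 = 1.733%

1.733%


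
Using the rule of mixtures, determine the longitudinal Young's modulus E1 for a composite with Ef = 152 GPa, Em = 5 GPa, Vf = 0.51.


E1 = Ef*Vf + Em*(1-Vf) = 152*0.51 + 5*0.49 = 79.97 GPa

79.97 GPa


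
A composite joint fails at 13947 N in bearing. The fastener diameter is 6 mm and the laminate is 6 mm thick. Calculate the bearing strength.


sigma_br = F/(d*h) = 13947/(6*6) = 387.4 MPa

387.4 MPa


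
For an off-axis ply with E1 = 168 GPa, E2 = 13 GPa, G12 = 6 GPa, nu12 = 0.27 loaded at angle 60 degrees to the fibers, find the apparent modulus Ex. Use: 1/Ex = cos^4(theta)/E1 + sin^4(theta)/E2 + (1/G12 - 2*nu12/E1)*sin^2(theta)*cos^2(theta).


cos^4(60) = 0.0625, sin^4(60) = 0.5625, sin^2(60)*cos^2(60) = 0.1875
1/G12 - 2*nu12/E1 = 1/6 - 2*0.27/168 = 0.163452 GPa^-1
1/Ex = 0.0625/168 + 0.5625/13 + 0.163452*0.1875 = 0.0742886 GPa^-1
Ex = 13.46 GPa

13.46 GPa


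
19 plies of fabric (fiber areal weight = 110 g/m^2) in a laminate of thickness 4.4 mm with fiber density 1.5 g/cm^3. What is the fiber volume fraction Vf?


Vf = n * FAW / (rho_f * h * 1000) = 19 * 110 / (1.5 * 4.4 * 1000) = 0.3167

0.3167


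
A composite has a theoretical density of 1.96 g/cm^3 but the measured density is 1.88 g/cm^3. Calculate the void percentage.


Void% = (rho_theo - rho_actual)/rho_theo * 100 = (1.96 - 1.88)/1.96 * 100 = 4.08%

4.08%


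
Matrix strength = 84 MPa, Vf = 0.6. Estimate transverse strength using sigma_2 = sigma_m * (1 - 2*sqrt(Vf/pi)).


factor = 1 - 2*sqrt(0.6/pi) = 0.126
sigma_2 = 84 * 0.126 = 10.58 MPa

10.58 MPa


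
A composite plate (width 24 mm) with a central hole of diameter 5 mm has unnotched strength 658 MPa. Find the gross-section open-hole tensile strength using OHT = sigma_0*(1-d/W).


OHT = sigma_0*(1-d/W) = 658*(1-5/24) = 520.9 MPa

520.9 MPa


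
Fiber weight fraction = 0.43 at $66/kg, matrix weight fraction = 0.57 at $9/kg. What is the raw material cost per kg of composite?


Cost = cost_f*Wf + cost_m*Wm = 66*0.43 + 9*0.57 = $33.51/kg

$33.51/kg


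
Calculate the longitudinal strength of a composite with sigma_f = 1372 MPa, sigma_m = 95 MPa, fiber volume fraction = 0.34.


sigma_1 = sigma_f*Vf + sigma_m*(1-Vf) = 1372*0.34 + 95*0.66 = 529.2 MPa

529.2 MPa


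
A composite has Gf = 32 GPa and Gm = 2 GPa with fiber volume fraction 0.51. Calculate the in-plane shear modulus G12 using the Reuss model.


1/G12 = Vf/Gf + (1-Vf)/Gm = 0.51/32 + 0.49/2
G12 = 3.83 GPa

3.83 GPa


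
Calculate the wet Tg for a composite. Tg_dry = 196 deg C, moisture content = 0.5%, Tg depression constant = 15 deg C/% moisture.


Tg_wet = Tg_dry - k*moisture = 196 - 15*0.5 = 188.5 deg C

188.5 deg C


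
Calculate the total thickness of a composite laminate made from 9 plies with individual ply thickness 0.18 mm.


h = n * t_ply = 9 * 0.18 = 1.62 mm

1.62 mm


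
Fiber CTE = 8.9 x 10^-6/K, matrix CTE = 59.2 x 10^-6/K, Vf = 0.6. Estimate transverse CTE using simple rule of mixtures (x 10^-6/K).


alpha_2 = alpha_f*Vf + alpha_m*(1-Vf) = 8.9*0.6 + 59.2*0.4 = 29.0 x 10^-6/K

29.0 x 10^-6/K


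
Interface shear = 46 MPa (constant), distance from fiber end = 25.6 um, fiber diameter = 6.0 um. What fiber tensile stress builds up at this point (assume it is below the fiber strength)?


Force balance: sigma_f * (pi*d^2/4) = tau * (pi*d) * x  ->  sigma_f = 4 * tau * x / d
sigma_f = 4 * 46 * 25.6 / 6.0 = 785.1 MPa

785.1 MPa


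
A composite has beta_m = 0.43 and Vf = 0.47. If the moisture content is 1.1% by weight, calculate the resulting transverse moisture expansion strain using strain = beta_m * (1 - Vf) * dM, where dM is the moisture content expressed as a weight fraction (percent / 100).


dM = 1.1/100 = 0.011
strain = beta_m * (1-Vf) * dM = 0.43 * 0.53 * 0.011 = 0.0025069

0.0025069


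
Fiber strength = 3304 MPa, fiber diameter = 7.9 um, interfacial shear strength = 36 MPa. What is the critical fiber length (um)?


Lc = sigma_f * d / (2 * tau_i) = 3304 * 7.9 / (2 * 36) = 362.5 um

362.5 um


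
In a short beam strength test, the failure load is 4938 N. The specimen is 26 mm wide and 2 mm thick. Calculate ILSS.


ILSS = 3F/(4bh) = 3*4938/(4*26*2) = 71.22 MPa

71.22 MPa


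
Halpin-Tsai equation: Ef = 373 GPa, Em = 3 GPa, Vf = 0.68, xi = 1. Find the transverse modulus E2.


eta = (Ef/Em - 1)/(Ef/Em + xi) = (124.3333 - 1)/(124.3333 + 1) = 0.984
E2 = Em*(1+xi*eta*Vf)/(1-eta*Vf) = 15.14 GPa

15.14 GPa


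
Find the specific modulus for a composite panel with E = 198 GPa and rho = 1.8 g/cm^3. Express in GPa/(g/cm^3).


Specific stiffness = E/rho = 198/1.8 = 110.0 GPa/(g/cm^3)

110.0 GPa/(g/cm^3)


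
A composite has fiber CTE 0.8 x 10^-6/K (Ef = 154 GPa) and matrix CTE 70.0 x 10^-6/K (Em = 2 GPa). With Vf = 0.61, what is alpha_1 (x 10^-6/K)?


E1 = Ef*Vf + Em*(1-Vf) = 94.72
alpha_1 = (alpha_f*Ef*Vf + alpha_m*Em*(1-Vf))/E1 = 1.37 x 10^-6/K

1.37 x 10^-6/K


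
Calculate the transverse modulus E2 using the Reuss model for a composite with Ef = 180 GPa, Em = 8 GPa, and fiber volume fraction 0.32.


1/E2 = Vf/Ef + (1-Vf)/Em = 0.32/180 + 0.68/8
E2 = 11.52 GPa

11.52 GPa


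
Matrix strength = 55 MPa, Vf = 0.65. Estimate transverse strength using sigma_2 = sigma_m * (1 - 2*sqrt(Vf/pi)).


factor = 1 - 2*sqrt(0.65/pi) = 0.0903
sigma_2 = 55 * 0.0903 = 4.96 MPa

4.96 MPa


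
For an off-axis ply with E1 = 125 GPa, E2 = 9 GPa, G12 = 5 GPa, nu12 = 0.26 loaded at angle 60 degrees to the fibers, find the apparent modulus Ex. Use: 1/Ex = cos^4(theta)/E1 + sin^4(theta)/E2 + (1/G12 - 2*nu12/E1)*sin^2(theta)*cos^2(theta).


cos^4(60) = 0.0625, sin^4(60) = 0.5625, sin^2(60)*cos^2(60) = 0.1875
1/G12 - 2*nu12/E1 = 1/5 - 2*0.26/125 = 0.19584 GPa^-1
1/Ex = 0.0625/125 + 0.5625/9 + 0.19584*0.1875 = 0.09972 GPa^-1
Ex = 10.03 GPa

10.03 GPa


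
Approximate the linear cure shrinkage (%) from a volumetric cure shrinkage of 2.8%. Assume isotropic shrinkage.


Linear shrinkage ≈ vol_shrink/3 = 2.8/3 = 0.933%

0.933%


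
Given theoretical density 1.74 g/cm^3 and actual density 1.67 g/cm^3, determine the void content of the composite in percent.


Void% = (rho_theo - rho_actual)/rho_theo * 100 = (1.74 - 1.67)/1.74 * 100 = 4.02%

4.02%


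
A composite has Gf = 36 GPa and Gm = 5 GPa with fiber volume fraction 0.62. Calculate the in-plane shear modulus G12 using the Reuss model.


1/G12 = Vf/Gf + (1-Vf)/Gm = 0.62/36 + 0.38/5
G12 = 10.73 GPa

10.73 GPa


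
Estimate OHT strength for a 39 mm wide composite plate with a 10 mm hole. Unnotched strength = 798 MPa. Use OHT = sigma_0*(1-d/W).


OHT = sigma_0*(1-d/W) = 798*(1-10/39) = 593.4 MPa

593.4 MPa


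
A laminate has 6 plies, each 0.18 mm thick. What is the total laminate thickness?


h = n * t_ply = 6 * 0.18 = 1.08 mm

1.08 mm


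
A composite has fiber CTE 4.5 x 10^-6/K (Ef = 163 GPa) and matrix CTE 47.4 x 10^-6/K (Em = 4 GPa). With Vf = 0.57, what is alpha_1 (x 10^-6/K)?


E1 = Ef*Vf + Em*(1-Vf) = 94.63
alpha_1 = (alpha_f*Ef*Vf + alpha_m*Em*(1-Vf))/E1 = 5.28 x 10^-6/K

5.28 x 10^-6/K


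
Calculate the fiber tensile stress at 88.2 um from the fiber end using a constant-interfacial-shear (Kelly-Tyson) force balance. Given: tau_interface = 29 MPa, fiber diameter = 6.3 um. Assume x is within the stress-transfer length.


Force balance: sigma_f * (pi*d^2/4) = tau * (pi*d) * x  ->  sigma_f = 4 * tau * x / d
sigma_f = 4 * 29 * 88.2 / 6.3 = 1624.0 MPa

1624.0 MPa


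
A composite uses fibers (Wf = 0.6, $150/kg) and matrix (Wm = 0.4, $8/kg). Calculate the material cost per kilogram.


Cost = cost_f*Wf + cost_m*Wm = 150*0.6 + 8*0.4 = $93.2/kg

$93.2/kg


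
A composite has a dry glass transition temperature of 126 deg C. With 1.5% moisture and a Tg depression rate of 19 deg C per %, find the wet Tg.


Tg_wet = Tg_dry - k*moisture = 126 - 19*1.5 = 97.5 deg C

97.5 deg C


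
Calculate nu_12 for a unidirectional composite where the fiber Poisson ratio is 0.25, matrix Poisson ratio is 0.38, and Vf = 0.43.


nu_12 = nu_f*Vf + nu_m*(1-Vf) = 0.25*0.43 + 0.38*0.57 = 0.3241

0.3241


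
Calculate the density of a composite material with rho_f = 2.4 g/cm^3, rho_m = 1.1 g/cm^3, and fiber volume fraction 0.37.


rho_c = rho_f*Vf + rho_m*(1-Vf) = 2.4*0.37 + 1.1*0.63 = 1.581 g/cm^3

1.581 g/cm^3


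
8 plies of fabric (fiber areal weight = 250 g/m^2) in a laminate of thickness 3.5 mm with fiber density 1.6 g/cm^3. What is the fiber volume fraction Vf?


Vf = n * FAW / (rho_f * h * 1000) = 8 * 250 / (1.6 * 3.5 * 1000) = 0.3571

0.3571


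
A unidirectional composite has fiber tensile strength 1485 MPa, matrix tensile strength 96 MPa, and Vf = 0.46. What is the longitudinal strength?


sigma_1 = sigma_f*Vf + sigma_m*(1-Vf) = 1485*0.46 + 96*0.54 = 734.9 MPa

734.9 MPa


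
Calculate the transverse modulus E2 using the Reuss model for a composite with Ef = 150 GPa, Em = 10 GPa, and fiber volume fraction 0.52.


1/E2 = Vf/Ef + (1-Vf)/Em = 0.52/150 + 0.48/10
E2 = 19.43 GPa

19.43 GPa


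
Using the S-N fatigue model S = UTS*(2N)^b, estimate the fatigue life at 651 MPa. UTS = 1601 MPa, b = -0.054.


N = 0.5 * (S/UTS)^(1/b) = 0.5 * (651/1601)^(1/-0.054) = 8.6337e+06 cycles

8.6337e+06 cycles


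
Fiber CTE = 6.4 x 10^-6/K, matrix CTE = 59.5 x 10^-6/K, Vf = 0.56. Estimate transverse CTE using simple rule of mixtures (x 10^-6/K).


alpha_2 = alpha_f*Vf + alpha_m*(1-Vf) = 6.4*0.56 + 59.5*0.44 = 29.8 x 10^-6/K

29.8 x 10^-6/K


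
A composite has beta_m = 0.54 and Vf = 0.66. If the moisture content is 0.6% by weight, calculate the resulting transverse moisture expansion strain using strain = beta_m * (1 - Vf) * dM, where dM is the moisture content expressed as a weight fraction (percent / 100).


dM = 0.6/100 = 0.006
strain = beta_m * (1-Vf) * dM = 0.54 * 0.34 * 0.006 = 0.0011016

0.0011016


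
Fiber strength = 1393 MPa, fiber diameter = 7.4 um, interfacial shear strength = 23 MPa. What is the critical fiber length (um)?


Lc = sigma_f * d / (2 * tau_i) = 1393 * 7.4 / (2 * 23) = 224.1 um

224.1 um


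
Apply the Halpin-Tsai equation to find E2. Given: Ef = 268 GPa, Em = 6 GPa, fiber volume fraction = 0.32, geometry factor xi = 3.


eta = (Ef/Em - 1)/(Ef/Em + xi) = (44.6667 - 1)/(44.6667 + 3) = 0.9161
E2 = Em*(1+xi*eta*Vf)/(1-eta*Vf) = 15.95 GPa

15.95 GPa


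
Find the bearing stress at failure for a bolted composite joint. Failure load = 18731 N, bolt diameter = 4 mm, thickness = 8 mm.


sigma_br = F/(d*h) = 18731/(4*8) = 585.3 MPa

585.3 MPa


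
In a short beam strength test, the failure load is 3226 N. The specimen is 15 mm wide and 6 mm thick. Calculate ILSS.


ILSS = 3F/(4bh) = 3*3226/(4*15*6) = 26.88 MPa

26.88 MPa


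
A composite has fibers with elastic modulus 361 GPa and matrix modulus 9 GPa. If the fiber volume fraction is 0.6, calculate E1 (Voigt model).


E1 = Ef*Vf + Em*(1-Vf) = 361*0.6 + 9*0.4 = 220.2 GPa

220.2 GPa


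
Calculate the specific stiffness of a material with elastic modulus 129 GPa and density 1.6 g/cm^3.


Specific stiffness = E/rho = 129/1.6 = 80.6 GPa/(g/cm^3)

80.6 GPa/(g/cm^3)


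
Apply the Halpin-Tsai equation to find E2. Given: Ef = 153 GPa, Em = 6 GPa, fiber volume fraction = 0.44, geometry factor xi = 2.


eta = (Ef/Em - 1)/(Ef/Em + xi) = (25.5 - 1)/(25.5 + 2) = 0.8909
E2 = Em*(1+xi*eta*Vf)/(1-eta*Vf) = 17.61 GPa

17.61 GPa


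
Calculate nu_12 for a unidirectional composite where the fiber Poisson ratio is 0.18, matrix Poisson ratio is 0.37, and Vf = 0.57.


nu_12 = nu_f*Vf + nu_m*(1-Vf) = 0.18*0.57 + 0.37*0.43 = 0.2617

0.2617


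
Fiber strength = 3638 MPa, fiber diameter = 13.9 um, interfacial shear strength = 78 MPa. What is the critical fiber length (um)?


Lc = sigma_f * d / (2 * tau_i) = 3638 * 13.9 / (2 * 78) = 324.2 um

324.2 um


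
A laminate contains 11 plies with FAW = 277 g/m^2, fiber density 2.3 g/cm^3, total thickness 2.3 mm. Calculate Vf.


Vf = n * FAW / (rho_f * h * 1000) = 11 * 277 / (2.3 * 2.3 * 1000) = 0.576

0.576


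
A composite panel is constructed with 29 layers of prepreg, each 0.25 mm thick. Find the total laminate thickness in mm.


h = n * t_ply = 29 * 0.25 = 7.25 mm

7.25 mm


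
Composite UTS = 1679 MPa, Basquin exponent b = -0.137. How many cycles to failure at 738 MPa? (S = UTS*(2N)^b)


N = 0.5 * (S/UTS)^(1/b) = 0.5 * (738/1679)^(1/-0.137) = 201.7289 cycles

201.7289 cycles


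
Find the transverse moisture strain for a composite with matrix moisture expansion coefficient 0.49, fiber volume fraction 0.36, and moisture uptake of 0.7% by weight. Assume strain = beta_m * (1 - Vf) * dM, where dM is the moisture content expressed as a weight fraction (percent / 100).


dM = 0.7/100 = 0.007
strain = beta_m * (1-Vf) * dM = 0.49 * 0.64 * 0.007 = 0.0021952

0.0021952


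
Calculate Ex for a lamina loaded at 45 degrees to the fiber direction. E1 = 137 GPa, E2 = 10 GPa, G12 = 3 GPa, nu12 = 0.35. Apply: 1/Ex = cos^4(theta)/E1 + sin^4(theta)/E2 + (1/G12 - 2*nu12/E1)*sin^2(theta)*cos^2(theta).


cos^4(45) = 0.25, sin^4(45) = 0.25, sin^2(45)*cos^2(45) = 0.25
1/G12 - 2*nu12/E1 = 1/3 - 2*0.35/137 = 0.328224 GPa^-1
1/Ex = 0.25/137 + 0.25/10 + 0.328224*0.25 = 0.1088808 GPa^-1
Ex = 9.18 GPa

9.18 GPa


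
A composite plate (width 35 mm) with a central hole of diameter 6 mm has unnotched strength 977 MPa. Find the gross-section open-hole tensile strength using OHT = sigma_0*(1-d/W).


OHT = sigma_0*(1-d/W) = 977*(1-6/35) = 809.5 MPa

809.5 MPa


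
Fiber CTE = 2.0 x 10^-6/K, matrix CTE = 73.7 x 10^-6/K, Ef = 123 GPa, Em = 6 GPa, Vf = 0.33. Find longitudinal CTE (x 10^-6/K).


E1 = Ef*Vf + Em*(1-Vf) = 44.61
alpha_1 = (alpha_f*Ef*Vf + alpha_m*Em*(1-Vf))/E1 = 8.46 x 10^-6/K

8.46 x 10^-6/K


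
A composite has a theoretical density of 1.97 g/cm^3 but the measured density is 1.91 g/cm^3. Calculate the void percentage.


Void% = (rho_theo - rho_actual)/rho_theo * 100 = (1.97 - 1.91)/1.97 * 100 = 3.05%

3.05%


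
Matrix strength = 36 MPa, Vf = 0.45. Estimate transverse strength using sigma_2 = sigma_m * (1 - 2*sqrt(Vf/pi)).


factor = 1 - 2*sqrt(0.45/pi) = 0.2431
sigma_2 = 36 * 0.2431 = 8.75 MPa

8.75 MPa


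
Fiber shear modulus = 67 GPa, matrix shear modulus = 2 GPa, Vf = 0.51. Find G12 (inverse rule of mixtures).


1/G12 = Vf/Gf + (1-Vf)/Gm = 0.51/67 + 0.49/2
G12 = 3.96 GPa

3.96 GPa


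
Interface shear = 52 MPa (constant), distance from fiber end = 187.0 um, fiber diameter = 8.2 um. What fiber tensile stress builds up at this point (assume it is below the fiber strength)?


Force balance: sigma_f * (pi*d^2/4) = tau * (pi*d) * x  ->  sigma_f = 4 * tau * x / d
sigma_f = 4 * 52 * 187.0 / 8.2 = 4743.4 MPa

4743.4 MPa


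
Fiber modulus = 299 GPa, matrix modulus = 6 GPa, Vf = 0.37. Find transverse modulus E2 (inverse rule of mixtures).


1/E2 = Vf/Ef + (1-Vf)/Em = 0.37/299 + 0.63/6
E2 = 9.41 GPa

9.41 GPa


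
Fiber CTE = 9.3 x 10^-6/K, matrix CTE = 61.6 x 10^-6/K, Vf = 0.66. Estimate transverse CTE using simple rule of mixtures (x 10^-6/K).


alpha_2 = alpha_f*Vf + alpha_m*(1-Vf) = 9.3*0.66 + 61.6*0.34 = 27.1 x 10^-6/K

27.1 x 10^-6/K


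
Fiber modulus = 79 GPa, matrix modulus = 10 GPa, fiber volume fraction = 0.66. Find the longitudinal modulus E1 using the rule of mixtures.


E1 = Ef*Vf + Em*(1-Vf) = 79*0.66 + 10*0.34 = 55.54 GPa

55.54 GPa


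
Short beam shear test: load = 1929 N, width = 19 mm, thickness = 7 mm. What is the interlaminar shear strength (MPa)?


ILSS = 3F/(4bh) = 3*1929/(4*19*7) = 10.88 MPa

10.88 MPa


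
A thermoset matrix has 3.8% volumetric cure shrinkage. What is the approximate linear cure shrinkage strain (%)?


Linear shrinkage ≈ vol_shrink/3 = 3.8/3 = 1.267%

1.267%


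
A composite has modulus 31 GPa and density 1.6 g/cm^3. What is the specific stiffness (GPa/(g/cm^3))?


Specific stiffness = E/rho = 31/1.6 = 19.4 GPa/(g/cm^3)

19.4 GPa/(g/cm^3)


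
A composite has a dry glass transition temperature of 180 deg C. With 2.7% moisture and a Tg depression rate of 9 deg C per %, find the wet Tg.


Tg_wet = Tg_dry - k*moisture = 180 - 9*2.7 = 155.7 deg C

155.7 deg C


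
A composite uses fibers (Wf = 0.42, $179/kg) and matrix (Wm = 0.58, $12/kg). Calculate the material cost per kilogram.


Cost = cost_f*Wf + cost_m*Wm = 179*0.42 + 12*0.58 = $82.14/kg

$82.14/kg


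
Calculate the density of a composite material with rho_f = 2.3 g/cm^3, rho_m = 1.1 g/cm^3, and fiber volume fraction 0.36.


rho_c = rho_f*Vf + rho_m*(1-Vf) = 2.3*0.36 + 1.1*0.64 = 1.532 g/cm^3

1.532 g/cm^3


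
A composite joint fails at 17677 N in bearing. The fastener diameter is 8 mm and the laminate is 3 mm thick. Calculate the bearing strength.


sigma_br = F/(d*h) = 17677/(8*3) = 736.5 MPa

736.5 MPa


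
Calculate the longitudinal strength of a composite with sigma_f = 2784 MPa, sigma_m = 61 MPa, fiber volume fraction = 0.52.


sigma_1 = sigma_f*Vf + sigma_m*(1-Vf) = 2784*0.52 + 61*0.48 = 1477.0 MPa

1477.0 MPa


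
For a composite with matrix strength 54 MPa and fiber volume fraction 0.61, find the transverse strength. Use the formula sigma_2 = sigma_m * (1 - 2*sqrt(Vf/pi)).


factor = 1 - 2*sqrt(0.61/pi) = 0.1187
sigma_2 = 54 * 0.1187 = 6.41 MPa

6.41 MPa


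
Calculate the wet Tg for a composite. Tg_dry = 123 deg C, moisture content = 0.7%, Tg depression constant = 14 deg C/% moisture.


Tg_wet = Tg_dry - k*moisture = 123 - 14*0.7 = 113.2 deg C

113.2 deg C


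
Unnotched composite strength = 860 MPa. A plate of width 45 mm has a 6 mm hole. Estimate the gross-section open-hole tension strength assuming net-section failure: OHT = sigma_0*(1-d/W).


OHT = sigma_0*(1-d/W) = 860*(1-6/45) = 745.3 MPa

745.3 MPa


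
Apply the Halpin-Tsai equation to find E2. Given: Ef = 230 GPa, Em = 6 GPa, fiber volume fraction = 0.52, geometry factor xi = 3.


eta = (Ef/Em - 1)/(Ef/Em + xi) = (38.3333 - 1)/(38.3333 + 3) = 0.9032
E2 = Em*(1+xi*eta*Vf)/(1-eta*Vf) = 27.26 GPa

27.26 GPa


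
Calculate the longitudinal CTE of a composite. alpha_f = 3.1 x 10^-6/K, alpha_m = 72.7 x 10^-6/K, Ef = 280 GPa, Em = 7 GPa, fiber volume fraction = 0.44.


E1 = Ef*Vf + Em*(1-Vf) = 127.12
alpha_1 = (alpha_f*Ef*Vf + alpha_m*Em*(1-Vf))/E1 = 5.25 x 10^-6/K

5.25 x 10^-6/K


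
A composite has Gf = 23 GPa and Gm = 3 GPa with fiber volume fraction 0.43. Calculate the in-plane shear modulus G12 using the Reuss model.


1/G12 = Vf/Gf + (1-Vf)/Gm = 0.43/23 + 0.57/3
G12 = 4.79 GPa

4.79 GPa


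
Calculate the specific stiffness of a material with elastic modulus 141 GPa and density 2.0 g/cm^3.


Specific stiffness = E/rho = 141/2.0 = 70.5 GPa/(g/cm^3)

70.5 GPa/(g/cm^3)


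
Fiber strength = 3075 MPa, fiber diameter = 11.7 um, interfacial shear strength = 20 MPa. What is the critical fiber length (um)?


Lc = sigma_f * d / (2 * tau_i) = 3075 * 11.7 / (2 * 20) = 899.4 um

899.4 um


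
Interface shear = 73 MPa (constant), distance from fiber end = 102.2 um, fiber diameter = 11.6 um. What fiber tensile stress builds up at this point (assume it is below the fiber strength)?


Force balance: sigma_f * (pi*d^2/4) = tau * (pi*d) * x  ->  sigma_f = 4 * tau * x / d
sigma_f = 4 * 73 * 102.2 / 11.6 = 2572.6 MPa

2572.6 MPa


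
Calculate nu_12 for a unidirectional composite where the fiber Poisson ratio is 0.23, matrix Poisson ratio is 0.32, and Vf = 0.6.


nu_12 = nu_f*Vf + nu_m*(1-Vf) = 0.23*0.6 + 0.32*0.4 = 0.266

0.266


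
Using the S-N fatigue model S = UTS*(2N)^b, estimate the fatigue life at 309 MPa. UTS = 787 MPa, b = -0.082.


N = 0.5 * (S/UTS)^(1/b) = 0.5 * (309/787)^(1/-0.082) = 44708.2554 cycles

44708.2554 cycles


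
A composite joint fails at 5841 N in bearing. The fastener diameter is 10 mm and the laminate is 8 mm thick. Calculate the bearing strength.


sigma_br = F/(d*h) = 5841/(10*8) = 73.0 MPa

73.0 MPa


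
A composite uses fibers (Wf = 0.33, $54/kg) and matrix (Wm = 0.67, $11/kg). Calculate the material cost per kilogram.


Cost = cost_f*Wf + cost_m*Wm = 54*0.33 + 11*0.67 = $25.19/kg

$25.19/kg


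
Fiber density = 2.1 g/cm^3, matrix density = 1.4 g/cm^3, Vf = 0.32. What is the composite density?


rho_c = rho_f*Vf + rho_m*(1-Vf) = 2.1*0.32 + 1.4*0.68 = 1.624 g/cm^3

1.624 g/cm^3


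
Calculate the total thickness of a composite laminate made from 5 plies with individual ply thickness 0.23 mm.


h = n * t_ply = 5 * 0.23 = 1.15 mm

1.15 mm


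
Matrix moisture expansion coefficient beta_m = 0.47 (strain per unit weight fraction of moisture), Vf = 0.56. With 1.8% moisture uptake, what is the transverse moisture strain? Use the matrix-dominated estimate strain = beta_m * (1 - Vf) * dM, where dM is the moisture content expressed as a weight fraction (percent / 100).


dM = 1.8/100 = 0.018
strain = beta_m * (1-Vf) * dM = 0.47 * 0.44 * 0.018 = 0.0037224

0.0037224


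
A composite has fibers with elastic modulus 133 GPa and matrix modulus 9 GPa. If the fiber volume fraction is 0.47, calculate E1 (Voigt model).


E1 = Ef*Vf + Em*(1-Vf) = 133*0.47 + 9*0.53 = 67.28 GPa

67.28 GPa
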